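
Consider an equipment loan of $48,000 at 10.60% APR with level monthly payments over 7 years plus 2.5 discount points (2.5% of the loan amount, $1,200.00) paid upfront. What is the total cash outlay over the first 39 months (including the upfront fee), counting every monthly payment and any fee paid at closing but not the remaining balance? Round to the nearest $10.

$32,860

Monthly rate = 10.6%/12 = 0.0088333; payment = 48,000 × 0.0088333 / (1 − (1+0.0088333)^−84) = $811.82.
Total outlay = 39 × $811.82 + $1,200.00 = $32,860.98.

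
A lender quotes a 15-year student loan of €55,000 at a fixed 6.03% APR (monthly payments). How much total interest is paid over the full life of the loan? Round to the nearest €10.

€28,700

At 6.03% the monthly rate is 0.0050250, so the payment is 55,000 × 0.0050250 / (1 − 1.0050250^−180) = €465.01.
Total paid = 180 × €465.01 = €83,701.80; interest = €83,701.80 − €55,000 = €28,701.80.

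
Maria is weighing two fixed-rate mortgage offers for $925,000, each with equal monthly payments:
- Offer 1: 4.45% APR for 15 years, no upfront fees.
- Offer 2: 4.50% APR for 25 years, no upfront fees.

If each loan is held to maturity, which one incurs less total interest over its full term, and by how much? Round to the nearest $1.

Offer 1: monthly rate = 4.45%/12 = 0.0037083; payment = 925,000 × 0.0037083 / (1 − (1+0.0037083)^−180) = $7,052.57.
Total interest on Offer 1 = 180 × $7,052.57 − $925,000 = $344,462.60.
Offer 2: monthly rate = 4.5%/12 = 0.0037500; payment = 925,000 × 0.0037500 / (1 − (1+0.0037500)^−300) = $5,141.45.
Total interest on Offer 2 = 300 × $5,141.45 − $925,000 = $617,435.00.
Offer 1 is lower by $272,972.40.

Offer 1 by $272,972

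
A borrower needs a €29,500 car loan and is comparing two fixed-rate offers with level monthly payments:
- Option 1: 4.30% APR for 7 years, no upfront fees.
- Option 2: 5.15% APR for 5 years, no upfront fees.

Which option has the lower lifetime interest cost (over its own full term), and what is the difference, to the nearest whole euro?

Option 1: monthly rate = 4.3%/12 = 0.0035833; payment = 29,500 × 0.0035833 / (1 − (1+0.0035833)^−84) = €407.32.
Total interest on Option 1 = 84 × €407.32 − €29,500 = €4,714.88.
Option 2: monthly rate = 5.15%/12 = 0.0042917; payment = 29,500 × 0.0042917 / (1 − (1+0.0042917)^−60) = €558.73.
Total interest on Option 2 = 60 × €558.73 − €29,500 = €4,023.80.
Option 2 is lower by €691.08.

Option 2 by €691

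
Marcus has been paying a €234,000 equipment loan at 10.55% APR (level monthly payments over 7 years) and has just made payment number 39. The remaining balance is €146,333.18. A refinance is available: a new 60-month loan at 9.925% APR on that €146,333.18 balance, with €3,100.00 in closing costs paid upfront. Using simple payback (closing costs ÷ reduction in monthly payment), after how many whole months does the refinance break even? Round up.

Current payment = 234,000 × 10.55%/12 / (1 − (1+0.0087917)^−84) = €3,951.50.
Refinanced payment = 146,333.18 × 0.0082708 / (1 − (1+0.0082708)^−60) = €3,103.75.
Monthly savings = €3,951.50 − €3,103.75 = €847.75.
Break-even = €3,100.00 / €847.75 = 3.66 → 4 months.

4 months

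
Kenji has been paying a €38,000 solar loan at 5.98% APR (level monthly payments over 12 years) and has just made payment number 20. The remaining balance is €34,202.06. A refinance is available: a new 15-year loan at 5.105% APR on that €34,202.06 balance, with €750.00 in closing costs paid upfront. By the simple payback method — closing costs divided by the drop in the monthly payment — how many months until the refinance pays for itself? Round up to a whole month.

8 months

Current payment = 38,000 × 5.98%/12 / (1 − (1+0.0049833)^−144) = €370.43.
Refinanced payment = 34,202.06 × 0.0042542 / (1 − (1+0.0042542)^−180) = €272.34.
Monthly savings = €370.43 − €272.34 = €98.09.
Break-even = €750.00 / €98.09 = 7.65 → 8 months.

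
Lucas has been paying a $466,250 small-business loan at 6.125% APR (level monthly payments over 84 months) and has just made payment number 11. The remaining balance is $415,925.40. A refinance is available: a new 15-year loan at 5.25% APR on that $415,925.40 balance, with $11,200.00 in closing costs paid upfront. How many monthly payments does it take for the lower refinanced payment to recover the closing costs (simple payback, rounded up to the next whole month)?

4 months

Current payment = 466,250 × 6.125%/12 / (1 − (1+0.0051042)^−84) = $6,839.21.
Refinanced payment = 415,925.40 × 0.0043750 / (1 − (1+0.0043750)^−180) = $3,343.53.
Monthly savings = $6,839.21 − $3,343.53 = $3,495.68.
Break-even = $11,200.00 / $3,495.68 = 3.20 → 4 months.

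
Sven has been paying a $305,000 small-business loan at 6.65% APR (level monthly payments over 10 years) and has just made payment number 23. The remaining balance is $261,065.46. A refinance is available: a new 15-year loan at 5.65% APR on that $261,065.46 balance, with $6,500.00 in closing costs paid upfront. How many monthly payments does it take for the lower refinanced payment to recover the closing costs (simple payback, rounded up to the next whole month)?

Current payment = 305,000 × 6.65%/12 / (1 − (1+0.0055417)^−120) = $3,486.54.
Refinanced payment = 261,065.46 × 0.0047083 / (1 − (1+0.0047083)^−180) = $2,153.96.
Monthly savings = $3,486.54 − $2,153.96 = $1,332.58.
Break-even = $6,500.00 / $1,332.58 = 4.88 → 5 months.

5 months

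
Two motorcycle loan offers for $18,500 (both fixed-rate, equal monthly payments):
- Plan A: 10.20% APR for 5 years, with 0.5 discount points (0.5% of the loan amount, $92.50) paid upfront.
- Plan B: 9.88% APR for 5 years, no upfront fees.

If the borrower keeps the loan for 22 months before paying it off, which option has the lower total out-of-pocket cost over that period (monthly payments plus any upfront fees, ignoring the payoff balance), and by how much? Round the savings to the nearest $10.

Plan A: at 10.20% the monthly rate is 0.0085000, so the payment is 18,500 × 0.0085000 / (1 − 1.0085000^−60) = $394.89.
Plan B: at 9.88% the monthly rate is 0.0082333, so the payment is 18,500 × 0.0082333 / (1 − 1.0082333^−60) = $391.98.
Over 22 months: Plan A costs 22 × $394.89 + $92.50 = $8,780.08; Plan B costs 22 × $391.98 = $8,623.56.
Plan B is cheaper by $8,780.08 − $8,623.56 = $156.52.

Plan B by $160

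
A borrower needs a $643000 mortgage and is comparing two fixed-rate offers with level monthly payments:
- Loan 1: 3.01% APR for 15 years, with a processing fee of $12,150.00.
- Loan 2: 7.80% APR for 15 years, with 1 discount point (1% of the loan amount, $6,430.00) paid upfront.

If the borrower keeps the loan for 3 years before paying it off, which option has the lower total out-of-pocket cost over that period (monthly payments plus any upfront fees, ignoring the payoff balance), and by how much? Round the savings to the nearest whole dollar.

Loan 1: monthly rate = 3.01%/12 = 0.0025083; payment = 643,000 × 0.0025083 / (1 − (1+0.0025083)^−180) = $4,443.53.
Loan 2: monthly rate = 7.8%/12 = 0.0065000; payment = 643,000 × 0.0065000 / (1 − (1+0.0065000)^−180) = $6,070.83.
Over 36 months: Loan 1 costs 36 × $4,443.53 + $12,150.00 = $172,117.08; Loan 2 costs 36 × $6,070.83 + $6,430.00 = $224,979.88.
Loan 1 is cheaper by $224,979.88 − $172,117.08 = $52,862.80.

Loan 1 by $52,863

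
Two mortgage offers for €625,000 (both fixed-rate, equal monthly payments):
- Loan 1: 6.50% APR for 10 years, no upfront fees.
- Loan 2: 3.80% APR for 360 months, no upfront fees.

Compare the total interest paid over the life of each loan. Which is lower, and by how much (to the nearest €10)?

Loan 1 by €196,790

Loan 1: at 6.50% the monthly rate is 0.0054167, so the payment is 625,000 × 0.0054167 / (1 − 1.0054167^−120) = €7,096.75.
Total interest on Loan 1 = 120 × €7,096.75 − €625,000 = €226,610.00.
Loan 2: monthly rate = 3.8%/12 = 0.0031667; payment = 625,000 × 0.0031667 / (1 − (1+0.0031667)^−360) = €2,912.23.
Total interest on Loan 2 = 360 × €2,912.23 − €625,000 = €423,402.80.
Loan 1 is lower by €196,792.80.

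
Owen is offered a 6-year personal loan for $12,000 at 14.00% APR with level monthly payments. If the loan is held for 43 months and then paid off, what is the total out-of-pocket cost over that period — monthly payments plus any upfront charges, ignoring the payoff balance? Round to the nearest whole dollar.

$10,633

At 14.00% the monthly rate is 0.0116667, so the payment is 12,000 × 0.0116667 / (1 − 1.0116667^−72) = $247.27.
Total outlay = 43 × $247.27 = $10,632.61.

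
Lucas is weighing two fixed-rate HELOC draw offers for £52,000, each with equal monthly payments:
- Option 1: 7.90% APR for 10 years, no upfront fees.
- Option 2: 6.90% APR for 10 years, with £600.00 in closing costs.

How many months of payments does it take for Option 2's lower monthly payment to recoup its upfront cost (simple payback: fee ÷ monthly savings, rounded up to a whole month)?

23 months

Option 1: at 7.90% the monthly rate is 0.0065833, so the payment is 52,000 × 0.0065833 / (1 − 1.0065833^−120) = £628.16.
Option 2: monthly rate = 6.9%/12 = 0.0057500; payment = 52,000 × 0.0057500 / (1 − (1+0.0057500)^−120) = £601.09.
Monthly savings = £628.16 − £601.09 = £27.07.
Break-even = £600.00 / £27.07 = 22.16 → 23 months.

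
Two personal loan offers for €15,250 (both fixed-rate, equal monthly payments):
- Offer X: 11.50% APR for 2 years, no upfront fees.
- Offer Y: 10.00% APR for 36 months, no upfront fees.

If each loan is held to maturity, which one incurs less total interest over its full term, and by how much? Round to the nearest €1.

Offer X: at 11.50% the monthly rate is 0.0095833, so the payment is 15,250 × 0.0095833 / (1 − 1.0095833^−24) = €714.31.
Total interest on Offer X = 24 × €714.31 − €15,250 = €1,893.44.
Offer Y: at 10.00% the monthly rate is 0.0083333, so the payment is 15,250 × 0.0083333 / (1 − 1.0083333^−36) = €492.07.
Total interest on Offer Y = 36 × €492.07 − €15,250 = €2,464.52.
Offer X is lower by €571.08.

Offer X by €571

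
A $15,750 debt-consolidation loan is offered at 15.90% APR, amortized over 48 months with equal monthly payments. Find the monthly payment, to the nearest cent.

$445.55

At 15.90% the monthly rate is 0.0132500, so the payment is 15,750 × 0.0132500 / (1 − 1.0132500^−48) = $445.55.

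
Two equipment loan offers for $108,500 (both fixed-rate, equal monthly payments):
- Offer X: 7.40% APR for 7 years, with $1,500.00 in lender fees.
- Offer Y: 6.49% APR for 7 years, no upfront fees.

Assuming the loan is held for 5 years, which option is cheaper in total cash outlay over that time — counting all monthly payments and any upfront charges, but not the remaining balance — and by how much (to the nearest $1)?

Offer X: at 7.40% the monthly rate is 0.0061667, so the payment is 108,500 × 0.0061667 / (1 − 1.0061667^−84) = $1,658.85.
Offer Y: at 6.49% the monthly rate is 0.0054083, so the payment is 108,500 × 0.0054083 / (1 − 1.0054083^−84) = $1,610.64.
Over 60 months: Offer X costs 60 × $1,658.85 + $1,500.00 = $101,031.00; Offer Y costs 60 × $1,610.64 = $96,638.40.
Offer Y is cheaper by $101,031.00 − $96,638.40 = $4,392.60.

Offer Y by $4,393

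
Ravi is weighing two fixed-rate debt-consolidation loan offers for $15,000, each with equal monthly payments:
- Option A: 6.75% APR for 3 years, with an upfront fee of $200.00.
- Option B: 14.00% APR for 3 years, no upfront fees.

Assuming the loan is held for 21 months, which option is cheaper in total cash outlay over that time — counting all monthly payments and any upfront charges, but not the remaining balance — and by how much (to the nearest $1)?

Option A: monthly rate = 6.75%/12 = 0.0056250; payment = 15,000 × 0.0056250 / (1 − (1+0.0056250)^−36) = $461.44.
Option B: at 14.00% the monthly rate is 0.0116667, so the payment is 15,000 × 0.0116667 / (1 − 1.0116667^−36) = $512.66.
Over 21 months: Option A costs 21 × $461.44 + $200.00 = $9,890.24; Option B costs 21 × $512.66 = $10,765.86.
Option A is cheaper by $10,765.86 − $9,890.24 = $875.62.

Option A by $876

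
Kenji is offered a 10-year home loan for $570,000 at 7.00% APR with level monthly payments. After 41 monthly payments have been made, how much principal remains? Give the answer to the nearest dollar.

$417,963

With monthly rate i = 7%/12 = 0.0058333, the balance after k of n payments is P · [(1+i)^n − (1+i)^k] / [(1+i)^n − 1].
(1+0.0058333)^120 = 2.00966138 and (1+0.0058333)^41 = 1.26930791, so the balance is 570,000 × (2.00966138 − 1.26930791) / (2.00966138 − 1) = $417,963.38.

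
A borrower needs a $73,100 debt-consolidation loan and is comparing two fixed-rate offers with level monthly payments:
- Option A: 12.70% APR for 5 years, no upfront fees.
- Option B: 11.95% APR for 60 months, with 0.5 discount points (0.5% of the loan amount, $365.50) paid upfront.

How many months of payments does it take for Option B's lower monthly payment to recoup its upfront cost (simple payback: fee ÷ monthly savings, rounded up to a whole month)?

14 months

Option A: at 12.70% the monthly rate is 0.0105833, so the payment is 73,100 × 0.0105833 / (1 − 1.0105833^−60) = $1,652.05.
Option B: monthly rate = 11.95%/12 = 0.0099583; payment = 73,100 × 0.0099583 / (1 − (1+0.0099583)^−60) = $1,624.22.
Monthly savings = $1,652.05 − $1,624.22 = $27.83.
Break-even = $365.50 / $27.83 = 13.13 → 14 months.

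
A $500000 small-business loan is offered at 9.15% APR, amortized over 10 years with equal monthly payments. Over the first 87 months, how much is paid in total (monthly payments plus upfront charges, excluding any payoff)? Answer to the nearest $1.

$554,577

At 9.15% the monthly rate is 0.0076250, so the payment is 500,000 × 0.0076250 / (1 − 1.0076250^−120) = $6,374.45.
Total outlay = 87 × $6,374.45 = $554,577.15.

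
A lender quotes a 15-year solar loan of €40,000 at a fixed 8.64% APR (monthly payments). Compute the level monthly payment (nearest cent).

Monthly rate = 8.64%/12 = 0.0072000; payment = 40,000 × 0.0072000 / (1 − (1+0.0072000)^−180) = €397.19.

€397.19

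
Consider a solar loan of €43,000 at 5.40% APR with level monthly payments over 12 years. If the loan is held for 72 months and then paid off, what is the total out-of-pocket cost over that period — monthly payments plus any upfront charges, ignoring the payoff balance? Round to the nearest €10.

€29,260

Monthly rate = 5.4%/12 = 0.0045000; payment = 43,000 × 0.0045000 / (1 − (1+0.0045000)^−144) = €406.39.
Total outlay = 72 × €406.39 = €29,260.08.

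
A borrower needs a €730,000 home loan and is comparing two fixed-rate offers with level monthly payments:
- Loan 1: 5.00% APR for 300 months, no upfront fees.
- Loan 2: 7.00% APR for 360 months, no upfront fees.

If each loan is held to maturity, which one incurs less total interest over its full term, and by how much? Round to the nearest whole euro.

Loan 1 by €468,163

Loan 1: monthly rate = 5%/12 = 0.0041667; payment = 730,000 × 0.0041667 / (1 − (1+0.0041667)^−300) = €4,267.51.
Total interest on Loan 1 = 300 × €4,267.51 − €730,000 = €550,253.00.
Loan 2: at 7.00% the monthly rate is 0.0058333, so the payment is 730,000 × 0.0058333 / (1 − 1.0058333^−360) = €4,856.71.
Total interest on Loan 2 = 360 × €4,856.71 − €730,000 = €1,018,415.60.
Loan 1 is lower by €468,162.60.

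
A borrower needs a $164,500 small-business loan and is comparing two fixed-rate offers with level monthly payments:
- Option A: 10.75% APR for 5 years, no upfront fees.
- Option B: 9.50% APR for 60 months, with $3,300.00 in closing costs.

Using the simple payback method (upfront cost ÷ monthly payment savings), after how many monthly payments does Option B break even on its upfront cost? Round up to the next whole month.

Option A: at 10.75% the monthly rate is 0.0089583, so the payment is 164,500 × 0.0089583 / (1 − 1.0089583^−60) = $3,556.15.
Option B: monthly rate = 9.5%/12 = 0.0079167; payment = 164,500 × 0.0079167 / (1 − (1+0.0079167)^−60) = $3,454.81.
Monthly savings = $3,556.15 − $3,454.81 = $101.34.
Break-even = $3,300.00 / $101.34 = 32.56 → 33 months.

33 months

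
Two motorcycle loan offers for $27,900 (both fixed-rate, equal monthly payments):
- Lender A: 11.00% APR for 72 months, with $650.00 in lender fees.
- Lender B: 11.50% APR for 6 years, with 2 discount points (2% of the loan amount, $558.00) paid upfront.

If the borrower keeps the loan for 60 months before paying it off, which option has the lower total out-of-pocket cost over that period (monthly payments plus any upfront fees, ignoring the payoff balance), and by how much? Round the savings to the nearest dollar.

Lender A: monthly rate = 11%/12 = 0.0091667; payment = 27,900 × 0.0091667 / (1 − (1+0.0091667)^−72) = $531.05.
Lender B: at 11.50% the monthly rate is 0.0095833, so the payment is 27,900 × 0.0095833 / (1 − 1.0095833^−72) = $538.22.
Over 60 months: Lender A costs 60 × $531.05 + $650.00 = $32,513.00; Lender B costs 60 × $538.22 + $558.00 = $32,851.20.
Lender A is cheaper by $32,851.20 − $32,513.00 = $338.20.

Lender A by $338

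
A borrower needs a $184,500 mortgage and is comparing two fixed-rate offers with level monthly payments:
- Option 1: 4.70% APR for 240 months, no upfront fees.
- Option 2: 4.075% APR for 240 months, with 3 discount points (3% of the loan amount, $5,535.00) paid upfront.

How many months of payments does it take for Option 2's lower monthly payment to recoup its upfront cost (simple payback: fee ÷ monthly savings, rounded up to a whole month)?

Option 1: at 4.70% the monthly rate is 0.0039167, so the payment is 184,500 × 0.0039167 / (1 − 1.0039167^−240) = $1,187.25.
Option 2: at 4.075% the monthly rate is 0.0033958, so the payment is 184,500 × 0.0033958 / (1 − 1.0033958^−240) = $1,125.34.
Monthly savings = $1,187.25 − $1,125.34 = $61.91.
Break-even = $5,535.00 / $61.91 = 89.40 → 90 months.

90 months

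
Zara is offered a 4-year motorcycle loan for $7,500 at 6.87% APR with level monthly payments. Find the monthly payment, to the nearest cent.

$179.14

At 6.87% the monthly rate is 0.0057250, so the payment is 7,500 × 0.0057250 / (1 − 1.0057250^−48) = $179.14.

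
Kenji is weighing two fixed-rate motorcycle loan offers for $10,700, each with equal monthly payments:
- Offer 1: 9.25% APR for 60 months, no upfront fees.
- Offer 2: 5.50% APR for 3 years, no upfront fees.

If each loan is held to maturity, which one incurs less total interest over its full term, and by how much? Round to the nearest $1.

Offer 2 by $1,773

Offer 1: at 9.25% the monthly rate is 0.0077083, so the payment is 10,700 × 0.0077083 / (1 − 1.0077083^−60) = $223.41.
Total interest on Offer 1 = 60 × $223.41 − $10,700 = $2,704.60.
Offer 2: monthly rate = 5.5%/12 = 0.0045833; payment = 10,700 × 0.0045833 / (1 − (1+0.0045833)^−36) = $323.10.
Total interest on Offer 2 = 36 × $323.10 − $10,700 = $931.60.
Offer 2 is lower by $1,773.00.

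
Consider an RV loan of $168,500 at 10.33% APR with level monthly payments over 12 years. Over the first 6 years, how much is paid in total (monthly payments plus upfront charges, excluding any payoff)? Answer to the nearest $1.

$147,309

At 10.33% the monthly rate is 0.0086083, so the payment is 168,500 × 0.0086083 / (1 − 1.0086083^−144) = $2,045.96.
Total outlay = 72 × $2,045.96 = $147,309.12.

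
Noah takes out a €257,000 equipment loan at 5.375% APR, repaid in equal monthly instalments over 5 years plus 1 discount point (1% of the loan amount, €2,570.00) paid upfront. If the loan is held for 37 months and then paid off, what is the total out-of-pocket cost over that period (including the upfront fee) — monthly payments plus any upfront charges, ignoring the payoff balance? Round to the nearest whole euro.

€183,655

At 5.375% the monthly rate is 0.0044792, so the payment is 257,000 × 0.0044792 / (1 − 1.0044792^−60) = €4,894.18.
Total outlay = 37 × €4,894.18 + €2,570.00 = €183,654.66.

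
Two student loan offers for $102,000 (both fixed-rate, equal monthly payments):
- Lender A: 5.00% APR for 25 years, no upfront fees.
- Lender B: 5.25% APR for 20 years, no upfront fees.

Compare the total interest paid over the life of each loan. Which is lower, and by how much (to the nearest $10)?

Lender A: at 5.00% the monthly rate is 0.0041667, so the payment is 102,000 × 0.0041667 / (1 − 1.0041667^−300) = $596.28.
Total interest on Lender A = 300 × $596.28 − $102,000 = $76,884.00.
Lender B: at 5.25% the monthly rate is 0.0043750, so the payment is 102,000 × 0.0043750 / (1 − 1.0043750^−240) = $687.32.
Total interest on Lender B = 240 × $687.32 − $102,000 = $62,956.80.
Lender B is lower by $13,927.20.

Lender B by $13,930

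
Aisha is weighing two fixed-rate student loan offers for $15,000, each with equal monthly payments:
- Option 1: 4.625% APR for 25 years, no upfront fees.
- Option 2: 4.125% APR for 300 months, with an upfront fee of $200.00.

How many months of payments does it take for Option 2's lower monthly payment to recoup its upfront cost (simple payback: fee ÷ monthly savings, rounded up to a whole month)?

Option 1: at 4.625% the monthly rate is 0.0038542, so the payment is 15,000 × 0.0038542 / (1 − 1.0038542^−300) = $84.44.
Option 2: monthly rate = 4.125%/12 = 0.0034375; payment = 15,000 × 0.0034375 / (1 − (1+0.0034375)^−300) = $80.21.
Monthly savings = $84.44 − $80.21 = $4.23.
Break-even = $200.00 / $4.23 = 47.28 → 48 months.

48 months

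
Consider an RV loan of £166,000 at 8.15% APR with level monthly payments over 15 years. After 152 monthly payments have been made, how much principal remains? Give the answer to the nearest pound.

With monthly rate i = 8.15%/12 = 0.0067917, the balance after k of n payments is P · [(1+i)^n − (1+i)^k] / [(1+i)^n − 1].
(1+0.0067917)^180 = 3.38166197 and (1+0.0067917)^152 = 2.79782826, so the balance is 166,000 × (3.38166197 − 2.79782826) / (3.38166197 − 1) = £40,692.76.

£40,693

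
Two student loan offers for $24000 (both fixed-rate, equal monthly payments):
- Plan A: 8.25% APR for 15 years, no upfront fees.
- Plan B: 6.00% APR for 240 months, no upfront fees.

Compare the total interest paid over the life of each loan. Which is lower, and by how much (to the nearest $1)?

Plan A: monthly rate = 8.25%/12 = 0.0068750; payment = 24,000 × 0.0068750 / (1 − (1+0.0068750)^−180) = $232.83.
Total interest on Plan A = 180 × $232.83 − $24,000 = $17,909.40.
Plan B: at 6.00% the monthly rate is 0.0050000, so the payment is 24,000 × 0.0050000 / (1 − 1.0050000^−240) = $171.94.
Total interest on Plan B = 240 × $171.94 − $24,000 = $17,265.60.
Plan B is lower by $643.80.

Plan B by $644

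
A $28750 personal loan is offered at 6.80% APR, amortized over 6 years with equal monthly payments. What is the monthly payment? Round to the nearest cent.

$487.40

Monthly rate = 6.8%/12 = 0.0056667; payment = 28,750 × 0.0056667 / (1 − (1+0.0056667)^−72) = $487.40.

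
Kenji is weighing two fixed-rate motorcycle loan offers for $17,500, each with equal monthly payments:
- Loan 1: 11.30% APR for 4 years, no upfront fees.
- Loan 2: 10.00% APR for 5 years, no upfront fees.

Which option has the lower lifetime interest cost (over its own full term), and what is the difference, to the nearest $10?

Loan 1: monthly rate = 11.3%/12 = 0.0094167; payment = 17,500 × 0.0094167 / (1 − (1+0.0094167)^−48) = $454.85.
Total interest on Loan 1 = 48 × $454.85 − $17,500 = $4,332.80.
Loan 2: monthly rate = 10%/12 = 0.0083333; payment = 17,500 × 0.0083333 / (1 − (1+0.0083333)^−60) = $371.82.
Total interest on Loan 2 = 60 × $371.82 − $17,500 = $4,809.20.
Loan 1 is lower by $476.40.

Loan 1 by $480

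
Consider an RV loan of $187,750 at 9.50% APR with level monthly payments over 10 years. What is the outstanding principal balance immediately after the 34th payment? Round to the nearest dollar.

With monthly rate i = 9.5%/12 = 0.0079167, the balance after k of n payments is P · [(1+i)^n − (1+i)^k] / [(1+i)^n − 1].
(1+0.0079167)^120 = 2.57605540 and (1+0.0079167)^34 = 1.30748678, so the balance is 187,750 × (2.57605540 − 1.30748678) / (2.57605540 − 1) = $151,120.17.

$151,120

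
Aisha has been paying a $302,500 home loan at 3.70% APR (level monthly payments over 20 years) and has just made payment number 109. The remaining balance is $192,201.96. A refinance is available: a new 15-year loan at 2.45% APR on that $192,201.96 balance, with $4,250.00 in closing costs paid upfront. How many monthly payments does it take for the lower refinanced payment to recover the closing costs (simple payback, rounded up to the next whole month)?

Current payment = 302,500 × 3.7%/12 / (1 − (1+0.0030833)^−240) = $1,785.63.
Refinanced payment = 192,201.96 × 0.0020417 / (1 − (1+0.0020417)^−180) = $1,277.06.
Monthly savings = $1,785.63 − $1,277.06 = $508.57.
Break-even = $4,250.00 / $508.57 = 8.36 → 9 months.

9 months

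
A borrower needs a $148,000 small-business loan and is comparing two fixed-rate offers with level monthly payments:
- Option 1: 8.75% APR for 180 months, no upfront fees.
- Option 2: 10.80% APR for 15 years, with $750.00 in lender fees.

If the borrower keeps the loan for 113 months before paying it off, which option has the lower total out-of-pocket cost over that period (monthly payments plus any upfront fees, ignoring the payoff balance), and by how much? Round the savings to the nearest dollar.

Option 1: at 8.75% the monthly rate is 0.0072917, so the payment is 148,000 × 0.0072917 / (1 − 1.0072917^−180) = $1,479.18.
Option 2: at 10.80% the monthly rate is 0.0090000, so the payment is 148,000 × 0.0090000 / (1 − 1.0090000^−180) = $1,663.62.
Over 113 months: Option 1 costs 113 × $1,479.18 = $167,147.34; Option 2 costs 113 × $1,663.62 + $750.00 = $188,739.06.
Option 1 is cheaper by $188,739.06 − $167,147.34 = $21,591.72.

Option 1 by $21,592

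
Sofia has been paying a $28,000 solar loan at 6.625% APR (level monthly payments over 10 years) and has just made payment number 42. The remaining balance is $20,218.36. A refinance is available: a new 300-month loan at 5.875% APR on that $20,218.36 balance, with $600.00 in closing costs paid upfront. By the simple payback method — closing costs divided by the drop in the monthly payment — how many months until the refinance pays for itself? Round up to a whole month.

Current payment = 28,000 × 6.625%/12 / (1 − (1+0.0055208)^−120) = $319.72.
Refinanced payment = 20,218.36 × 0.0048958 / (1 − (1+0.0048958)^−300) = $128.73.
Monthly savings = $319.72 − $128.73 = $190.99.
Break-even = $600.00 / $190.99 = 3.14 → 4 months.

4 months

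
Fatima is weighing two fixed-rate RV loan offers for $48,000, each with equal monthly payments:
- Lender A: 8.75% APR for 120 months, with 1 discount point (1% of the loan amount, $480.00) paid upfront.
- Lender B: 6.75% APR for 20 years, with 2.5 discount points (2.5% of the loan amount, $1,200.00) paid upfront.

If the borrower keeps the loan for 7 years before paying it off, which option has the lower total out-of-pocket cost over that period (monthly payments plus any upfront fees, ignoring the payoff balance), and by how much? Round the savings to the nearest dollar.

Lender B by $19,154

Lender A: monthly rate = 8.75%/12 = 0.0072917; payment = 48,000 × 0.0072917 / (1 − (1+0.0072917)^−120) = $601.57.
Lender B: monthly rate = 6.75%/12 = 0.0056250; payment = 48,000 × 0.0056250 / (1 − (1+0.0056250)^−240) = $364.97.
Over 84 months: Lender A costs 84 × $601.57 + $480.00 = $51,011.88; Lender B costs 84 × $364.97 + $1,200.00 = $31,857.48.
Lender B is cheaper by $51,011.88 − $31,857.48 = $19,154.40.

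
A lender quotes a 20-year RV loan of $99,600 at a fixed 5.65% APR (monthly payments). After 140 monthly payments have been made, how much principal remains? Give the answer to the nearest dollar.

$55,217

With monthly rate i = 5.65%/12 = 0.0047083, the balance after k of n payments is P · [(1+i)^n − (1+i)^k] / [(1+i)^n − 1].
(1+0.0047083)^240 = 3.08745804 and (1+0.0047083)^140 = 1.93019249, so the balance is 99,600 × (3.08745804 − 1.93019249) / (3.08745804 − 1) = $55,217.23.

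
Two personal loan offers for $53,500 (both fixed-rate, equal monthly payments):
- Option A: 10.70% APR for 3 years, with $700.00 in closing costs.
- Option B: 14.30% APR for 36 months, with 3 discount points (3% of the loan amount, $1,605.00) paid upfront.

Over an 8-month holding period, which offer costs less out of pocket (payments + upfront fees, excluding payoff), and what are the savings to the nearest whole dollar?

Option A: at 10.70% the monthly rate is 0.0089167, so the payment is 53,500 × 0.0089167 / (1 − 1.0089167^−36) = $1,743.93.
Option B: at 14.30% the monthly rate is 0.0119167, so the payment is 53,500 × 0.0119167 / (1 − 1.0119167^−36) = $1,836.31.
Over 8 months: Option A costs 8 × $1,743.93 + $700.00 = $14,651.44; Option B costs 8 × $1,836.31 + $1,605.00 = $16,295.48.
Option A is cheaper by $16,295.48 − $14,651.44 = $1,644.04.

Option A by $1,644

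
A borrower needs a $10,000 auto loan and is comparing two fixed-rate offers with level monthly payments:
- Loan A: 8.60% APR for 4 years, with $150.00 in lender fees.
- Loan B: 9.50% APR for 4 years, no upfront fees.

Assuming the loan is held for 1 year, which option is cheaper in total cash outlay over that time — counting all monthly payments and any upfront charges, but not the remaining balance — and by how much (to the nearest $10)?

Loan B by $100

Loan A: monthly rate = 8.6%/12 = 0.0071667; payment = 10,000 × 0.0071667 / (1 − (1+0.0071667)^−48) = $246.96.
Loan B: at 9.50% the monthly rate is 0.0079167, so the payment is 10,000 × 0.0079167 / (1 − 1.0079167^−48) = $251.23.
Over 12 months: Loan A costs 12 × $246.96 + $150.00 = $3,113.52; Loan B costs 12 × $251.23 = $3,014.76.
Loan B is cheaper by $3,113.52 − $3,014.76 = $98.76.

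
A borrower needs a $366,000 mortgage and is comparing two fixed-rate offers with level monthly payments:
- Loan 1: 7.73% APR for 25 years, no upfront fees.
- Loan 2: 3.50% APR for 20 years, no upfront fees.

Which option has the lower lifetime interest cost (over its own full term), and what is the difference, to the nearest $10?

Loan 1: at 7.73% the monthly rate is 0.0064417, so the payment is 366,000 × 0.0064417 / (1 − 1.0064417^−300) = $2,759.70.
Total interest on Loan 1 = 300 × $2,759.70 − $366,000 = $461,910.00.
Loan 2: at 3.50% the monthly rate is 0.0029167, so the payment is 366,000 × 0.0029167 / (1 − 1.0029167^−240) = $2,122.65.
Total interest on Loan 2 = 240 × $2,122.65 − $366,000 = $143,436.00.
Loan 2 is lower by $318,474.00.

Loan 2 by $318,470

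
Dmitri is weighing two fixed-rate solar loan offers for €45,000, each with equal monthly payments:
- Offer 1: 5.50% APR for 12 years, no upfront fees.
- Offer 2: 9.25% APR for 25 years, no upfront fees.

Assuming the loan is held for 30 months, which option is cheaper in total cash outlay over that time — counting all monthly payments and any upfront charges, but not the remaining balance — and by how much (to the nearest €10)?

Offer 2 by €1,270

Offer 1: monthly rate = 5.5%/12 = 0.0045833; payment = 45,000 × 0.0045833 / (1 − (1+0.0045833)^−144) = €427.58.
Offer 2: at 9.25% the monthly rate is 0.0077083, so the payment is 45,000 × 0.0077083 / (1 − 1.0077083^−300) = €385.37.
Over 30 months: Offer 1 costs 30 × €427.58 = €12,827.40; Offer 2 costs 30 × €385.37 = €11,561.10.
Offer 2 is cheaper by €12,827.40 − €11,561.10 = €1,266.30.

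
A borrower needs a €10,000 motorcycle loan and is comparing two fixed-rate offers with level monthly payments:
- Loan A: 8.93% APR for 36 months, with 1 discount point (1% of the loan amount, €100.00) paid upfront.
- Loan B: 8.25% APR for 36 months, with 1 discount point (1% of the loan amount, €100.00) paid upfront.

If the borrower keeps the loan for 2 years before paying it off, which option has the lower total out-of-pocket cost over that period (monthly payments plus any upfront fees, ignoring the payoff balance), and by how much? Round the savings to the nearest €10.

Loan A: monthly rate = 8.93%/12 = 0.0074417; payment = 10,000 × 0.0074417 / (1 − (1+0.0074417)^−36) = €317.67.
Loan B: monthly rate = 8.25%/12 = 0.0068750; payment = 10,000 × 0.0068750 / (1 − (1+0.0068750)^−36) = €314.52.
Over 24 months: Loan A costs 24 × €317.67 + €100.00 = €7,724.08; Loan B costs 24 × €314.52 + €100.00 = €7,648.48.
Loan B is cheaper by €7,724.08 − €7,648.48 = €75.60.

Loan B by €80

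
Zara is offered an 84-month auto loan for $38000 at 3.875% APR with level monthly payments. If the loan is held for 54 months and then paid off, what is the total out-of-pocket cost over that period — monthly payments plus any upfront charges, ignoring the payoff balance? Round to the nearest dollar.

$27,930

Monthly rate = 3.875%/12 = 0.0032292; payment = 38,000 × 0.0032292 / (1 − (1+0.0032292)^−84) = $517.23.
Total outlay = 54 × $517.23 = $27,930.42.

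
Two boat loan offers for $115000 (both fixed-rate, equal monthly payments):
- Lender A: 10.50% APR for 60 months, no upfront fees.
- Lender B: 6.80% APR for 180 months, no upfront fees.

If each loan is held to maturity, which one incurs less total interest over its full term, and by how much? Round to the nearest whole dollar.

Lender A: at 10.50% the monthly rate is 0.0087500, so the payment is 115,000 × 0.0087500 / (1 − 1.0087500^−60) = $2,471.80.
Total interest on Lender A = 60 × $2,471.80 − $115,000 = $33,308.00.
Lender B: at 6.80% the monthly rate is 0.0056667, so the payment is 115,000 × 0.0056667 / (1 − 1.0056667^−180) = $1,020.84.
Total interest on Lender B = 180 × $1,020.84 − $115,000 = $68,751.20.
Lender A is lower by $35,443.20.

Lender A by $35,443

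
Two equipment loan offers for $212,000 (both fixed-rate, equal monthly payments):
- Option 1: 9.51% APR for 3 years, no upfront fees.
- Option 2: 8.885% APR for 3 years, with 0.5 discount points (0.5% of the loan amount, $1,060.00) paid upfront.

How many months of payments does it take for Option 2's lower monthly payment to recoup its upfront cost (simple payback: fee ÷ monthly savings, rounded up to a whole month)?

Option 1: at 9.51% the monthly rate is 0.0079250, so the payment is 212,000 × 0.0079250 / (1 − 1.0079250^−36) = $6,791.98.
Option 2: at 8.885% the monthly rate is 0.0074042, so the payment is 212,000 × 0.0074042 / (1 − 1.0074042^−36) = $6,730.20.
Monthly savings = $6,791.98 − $6,730.20 = $61.78.
Break-even = $1,060.00 / $61.78 = 17.16 → 18 months.

18 months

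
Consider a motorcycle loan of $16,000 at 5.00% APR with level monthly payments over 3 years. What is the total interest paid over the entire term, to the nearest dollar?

Monthly rate = 5%/12 = 0.0041667; payment = 16,000 × 0.0041667 / (1 − (1+0.0041667)^−36) = $479.53.
Total paid = 36 × $479.53 = $17,263.08; interest = $17,263.08 − $16,000 = $1,263.08.

$1,263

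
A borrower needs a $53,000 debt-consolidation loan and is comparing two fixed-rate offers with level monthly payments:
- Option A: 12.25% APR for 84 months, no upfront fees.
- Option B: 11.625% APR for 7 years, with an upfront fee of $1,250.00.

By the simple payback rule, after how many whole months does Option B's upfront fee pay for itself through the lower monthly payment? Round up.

Option A: at 12.25% the monthly rate is 0.0102083, so the payment is 53,000 × 0.0102083 / (1 − 1.0102083^−84) = $942.70.
Option B: at 11.625% the monthly rate is 0.0096875, so the payment is 53,000 × 0.0096875 / (1 − 1.0096875^−84) = $925.00.
Monthly savings = $942.70 − $925.00 = $17.70.
Break-even = $1,250.00 / $17.70 = 70.62 → 71 months.

71 months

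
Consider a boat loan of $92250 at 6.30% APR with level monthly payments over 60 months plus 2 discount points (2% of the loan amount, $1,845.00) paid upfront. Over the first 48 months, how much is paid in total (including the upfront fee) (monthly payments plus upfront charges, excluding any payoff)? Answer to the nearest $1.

$88,070

Monthly rate = 6.3%/12 = 0.0052500; payment = 92,250 × 0.0052500 / (1 − (1+0.0052500)^−60) = $1,796.35.
Total outlay = 48 × $1,796.35 + $1,845.00 = $88,069.80.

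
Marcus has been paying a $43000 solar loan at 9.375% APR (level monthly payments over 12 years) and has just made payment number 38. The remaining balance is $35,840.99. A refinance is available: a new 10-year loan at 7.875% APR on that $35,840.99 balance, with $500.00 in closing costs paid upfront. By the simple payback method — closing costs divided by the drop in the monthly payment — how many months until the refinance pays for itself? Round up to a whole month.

Current payment = 43,000 × 9.375%/12 / (1 − (1+0.0078125)^−144) = $498.48.
Refinanced payment = 35,840.99 × 0.0065625 / (1 − (1+0.0065625)^−120) = $432.49.
Monthly savings = $498.48 − $432.49 = $65.99.
Break-even = $500.00 / $65.99 = 7.58 → 8 months.

8 months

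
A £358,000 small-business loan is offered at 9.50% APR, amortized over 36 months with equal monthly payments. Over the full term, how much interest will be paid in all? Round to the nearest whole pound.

£54,841

Monthly rate = 9.5%/12 = 0.0079167; payment = 358,000 × 0.0079167 / (1 − (1+0.0079167)^−36) = £11,467.80.
Total paid = 36 × £11,467.80 = £412,840.80; interest = £412,840.80 − £358,000 = £54,840.80.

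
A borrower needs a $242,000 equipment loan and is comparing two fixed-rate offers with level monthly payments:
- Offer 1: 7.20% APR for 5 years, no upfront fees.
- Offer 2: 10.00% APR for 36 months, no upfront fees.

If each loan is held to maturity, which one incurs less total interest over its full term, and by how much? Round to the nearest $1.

Offer 1: monthly rate = 7.2%/12 = 0.0060000; payment = 242,000 × 0.0060000 / (1 − (1+0.0060000)^−60) = $4,814.76.
Total interest on Offer 1 = 60 × $4,814.76 − $242,000 = $46,885.60.
Offer 2: monthly rate = 10%/12 = 0.0083333; payment = 242,000 × 0.0083333 / (1 − (1+0.0083333)^−36) = $7,808.66.
Total interest on Offer 2 = 36 × $7,808.66 − $242,000 = $39,111.76.
Offer 2 is lower by $7,773.84.

Offer 2 by $7,774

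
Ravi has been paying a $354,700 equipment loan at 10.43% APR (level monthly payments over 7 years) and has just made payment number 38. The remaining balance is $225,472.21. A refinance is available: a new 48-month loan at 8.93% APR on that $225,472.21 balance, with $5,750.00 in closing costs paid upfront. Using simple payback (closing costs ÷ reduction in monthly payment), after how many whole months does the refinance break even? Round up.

16 months

Current payment = 354,700 × 10.43%/12 / (1 − (1+0.0086917)^−84) = $5,967.55.
Refinanced payment = 225,472.21 × 0.0074417 / (1 − (1+0.0074417)^−48) = $5,603.39.
Monthly savings = $5,967.55 − $5,603.39 = $364.16.
Break-even = $5,750.00 / $364.16 = 15.79 → 16 months.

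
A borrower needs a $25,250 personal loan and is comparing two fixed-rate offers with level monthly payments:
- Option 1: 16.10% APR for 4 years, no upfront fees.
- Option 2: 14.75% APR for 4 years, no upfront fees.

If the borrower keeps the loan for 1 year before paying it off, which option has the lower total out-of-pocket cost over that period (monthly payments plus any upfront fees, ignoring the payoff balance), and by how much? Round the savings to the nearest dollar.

Option 2 by $208

Option 1: at 16.10% the monthly rate is 0.0134167, so the payment is 25,250 × 0.0134167 / (1 − 1.0134167^−48) = $716.89.
Option 2: at 14.75% the monthly rate is 0.0122917, so the payment is 25,250 × 0.0122917 / (1 − 1.0122917^−48) = $699.53.
Over 12 months: Option 1 costs 12 × $716.89 = $8,602.68; Option 2 costs 12 × $699.53 = $8,394.36.
Option 2 is cheaper by $8,602.68 − $8,394.36 = $208.32.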